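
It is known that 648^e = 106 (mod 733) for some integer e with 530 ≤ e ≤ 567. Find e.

565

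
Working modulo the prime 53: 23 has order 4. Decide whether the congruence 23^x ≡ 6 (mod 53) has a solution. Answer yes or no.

no

⟨23⟩ has order 4; its elements mod 53 are {1, 23, 30, 52}.
6 is not in this set.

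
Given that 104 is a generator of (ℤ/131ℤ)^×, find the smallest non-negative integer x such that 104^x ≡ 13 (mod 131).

Baby-step giant-step with m = ceil(sqrt(130)) = 12.
Baby table (104^j mod 131 for j=0..11):
  0:1  1:104  2:74  3:98  4:105  5:47  6:41  7:72
  8:21  9:88  10:113  11:93
Giant step factor: 104^(-12) ≡ 125 (mod 131).
Scan 13·125^i mod 131 for i = 0, 1, …:
  i=0: 13   i=1: 53   i=2: 75   i=3: 74
Match at i=3, j=2: x = 3·12 + 2 = 38.

38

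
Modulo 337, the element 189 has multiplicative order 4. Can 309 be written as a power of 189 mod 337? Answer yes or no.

309 ∈ ⟨189⟩ iff 309^4 ≡ 1 (mod 337), since |⟨189⟩| = 4.
309^4 mod 337 = 305.
Since 305 ≠ 1, 309 does not lie in the subgroup.

no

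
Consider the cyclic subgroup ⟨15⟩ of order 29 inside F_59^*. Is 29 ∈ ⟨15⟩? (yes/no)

yes

29 ∈ ⟨15⟩ iff 29^29 ≡ 1 (mod 59), since |⟨15⟩| = 29.
29^29 mod 59 = 1.
Since 1 = 1, 29 lies in the subgroup.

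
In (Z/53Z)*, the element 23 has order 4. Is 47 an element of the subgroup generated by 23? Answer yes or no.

⟨23⟩ has order 4; its elements mod 53 are {1, 23, 30, 52}.
47 is not in this set.

no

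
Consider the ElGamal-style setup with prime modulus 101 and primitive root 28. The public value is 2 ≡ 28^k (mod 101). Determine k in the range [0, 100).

Baby-step giant-step with m = ceil(sqrt(100)) = 10.
Baby table (28^j mod 101 for j=0..9):
  0:1  1:28  2:77  3:35  4:71  5:69  6:13  7:61
  8:92  9:51
Giant step factor: 28^(-10) ≡ 65 (mod 101).
Scan 2·65^i mod 101 for i = 0, 1, …:
  i=0: 2   i=1: 29   i=2: 67   i=3: 12
  i=4: 73   i=5: 99   i=6: 72   i=7: 34
  i=8: 89   i=9: 28
Match at i=9, j=1: k = 9·10 + 1 = 91.

91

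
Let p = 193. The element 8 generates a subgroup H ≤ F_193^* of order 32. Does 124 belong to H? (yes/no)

124 ∈ ⟨8⟩ iff 124^32 ≡ 1 (mod 193), since |⟨8⟩| = 32.
124^32 mod 193 = 1.
Since 1 = 1, 124 lies in the subgroup.

yes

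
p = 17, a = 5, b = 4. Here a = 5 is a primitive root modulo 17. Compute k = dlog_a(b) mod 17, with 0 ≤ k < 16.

12

Successive powers of 5 modulo 17:
  5^0=1  5^1=5  5^2=8  5^3=6  5^4=13  5^5=14
  5^6=2  5^7=10  5^8=16  5^9=12  5^10=9  5^11=11
  5^12=4
So 5^12 ≡ 4 (mod 17), giving k = 12.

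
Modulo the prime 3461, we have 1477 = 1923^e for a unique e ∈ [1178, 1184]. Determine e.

1178

Compute 1923^1178 mod 3461 = 1477, then multiply by 1923 repeatedly:
  1923^1178=1477
Found 1477 at exponent 1178.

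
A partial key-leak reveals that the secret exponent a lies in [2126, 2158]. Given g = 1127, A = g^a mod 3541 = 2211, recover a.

2148

Compute 1127^2126 mod 3541 = 365, then multiply by 1127 repeatedly:
  1127^2126=365  1127^2127=599  1127^2128=2283  1127^2129=2175  1127^2130=853
  1127^2131=1720  1127^2132=1513  1127^2133=1930  1127^2134=936  1127^2135=3195
  1127^2136=3109  1127^2137=1794  1127^2138=3468  1127^2139=2713  1127^2140=1668
  1127^2141=3106  1127^2142=1954  1127^2143=3197  1127^2144=1822  1127^2145=3155
  1127^2146=521  1127^2147=2902  1127^2148=2211
Found 2211 at exponent 2148.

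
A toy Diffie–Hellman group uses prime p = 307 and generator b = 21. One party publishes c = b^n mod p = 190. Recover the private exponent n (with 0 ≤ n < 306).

Baby-step giant-step with m = ceil(sqrt(306)) = 18.
Baby table (21^j mod 307 for j=0..17):
  0:1  1:21  2:134  3:51  4:150  5:80  6:145  7:282
  8:89  9:27  10:260  11:241  12:149  13:59  14:11  15:231
  16:246  17:254
Giant step factor: 21^(-18) ≡ 299 (mod 307).
Scan 190·299^i mod 307 for i = 0, 1, …:
  i=0: 190   i=1: 15   i=2: 187   i=3: 39
  i=4: 302   i=5: 40   i=6: 294   i=7: 104
  i=8: 89
Match at i=8, j=8: n = 8·18 + 8 = 152.

152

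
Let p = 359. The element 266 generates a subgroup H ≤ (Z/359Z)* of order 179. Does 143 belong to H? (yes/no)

no

143 ∈ ⟨266⟩ iff 143^179 ≡ 1 (mod 359), since |⟨266⟩| = 179.
143^179 mod 359 = 358.
Since 358 ≠ 1, 143 does not lie in the subgroup.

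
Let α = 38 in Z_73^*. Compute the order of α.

36

The order of 38 must divide p − 1 = 72 = 2^3 · 3^2.
Divisors: 1, 2, 3, 4, 6, 8, 9, 12, 18, 24, 36, 72.
Check each in increasing order: 38^1 ≡ 38;  38^2 ≡ 57;  38^3 ≡ 49;  38^4 ≡ 37;  38^6 ≡ 65;  38^8 ≡ 55;  38^9 ≡ 46;  38^12 ≡ 64;  38^18 ≡ 72;  38^24 ≡ 8;  38^36 ≡ 1.
Smallest exponent giving 1 is 36.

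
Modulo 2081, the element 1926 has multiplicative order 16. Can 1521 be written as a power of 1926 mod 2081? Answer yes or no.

no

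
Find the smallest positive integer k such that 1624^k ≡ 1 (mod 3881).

3880

The order of 1624 must divide p − 1 = 3880 = 2^3 · 5 · 97.
Divisors: 1, 2, 4, 5, 8, 10, 20, 40, 97, 194, 388, 485, 776, 970, 1940, 3880.
Check each in increasing order: 1624^1 ≡ 1624;  1624^2 ≡ 2177;  1624^4 ≡ 628;  1624^5 ≡ 3050;  1624^8 ≡ 2403;  1624^10 ≡ 3624;  1624^20 ≡ 72;  1624^40 ≡ 1303;  1624^97 ≡ 3810;  1624^194 ≡ 1160;  1624^388 ≡ 2774;  1624^485 ≡ 977;  1624^776 ≡ 2934;  1624^970 ≡ 3684;  1624^1940 ≡ 3880;  1624^3880 ≡ 1.
Smallest exponent giving 1 is 3880.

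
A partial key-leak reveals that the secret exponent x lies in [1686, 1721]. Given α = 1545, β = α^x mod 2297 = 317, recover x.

Compute 1545^1686 mod 2297 = 1775, then multiply by 1545 repeatedly:
  1545^1686=1775  1545^1687=2054  1545^1688=1273  1545^1689=553  1545^1690=2198
  1545^1691=944  1545^1692=2182  1545^1693=1491  1545^1694=2001  1545^1695=2080
  1545^1696=97  1545^1697=560  1545^1698=1528  1545^1699=1741  1545^1700=58
  1545^1701=27  1545^1702=369  1545^1703=449  1545^1704=11  1545^1705=916
  1545^1706=268  1545^1707=600  1545^1708=1309  1545^1709=1045  1545^1710=2031
  1545^1711=193  1545^1712=1872  1545^1713=317
Found 317 at exponent 1713.

1713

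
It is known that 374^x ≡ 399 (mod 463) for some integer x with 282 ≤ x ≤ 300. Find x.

291

Compute 374^282 mod 463 = 70, then multiply by 374 repeatedly:
  374^282=70  374^283=252  374^284=259  374^285=99  374^286=449
  374^287=320  374^288=226  374^289=258  374^290=188  374^291=399
Found 399 at exponent 291.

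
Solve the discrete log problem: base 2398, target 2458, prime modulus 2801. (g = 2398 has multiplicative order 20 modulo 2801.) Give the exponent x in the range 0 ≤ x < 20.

Successive powers of 2398 modulo 2801:
  2398^0=1  2398^1=2398  2398^2=2752  2398^3=140  2398^4=2401  2398^5=1543
  2398^6=2794  2398^7=20  2398^8=343  2398^9=1821  2398^10=2800  2398^11=403
  2398^12=49  2398^13=2661  2398^14=400  2398^15=1258  2398^16=7  2398^17=2781
  2398^18=2458
So 2398^18 ≡ 2458 (mod 2801), giving x = 18.

18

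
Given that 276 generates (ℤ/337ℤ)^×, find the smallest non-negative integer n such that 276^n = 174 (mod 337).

133

Baby-step giant-step with m = ceil(sqrt(336)) = 19.
Baby table (276^j mod 337 for j=0..18):
  0:1  1:276  2:14  3:157  4:196  5:176  6:48  7:105
  8:335  9:122  10:309  11:23  12:282  13:322  14:241  15:127
  16:4  17:93  18:56
Giant step factor: 276^(-19) ≡ 315 (mod 337).
Scan 174·315^i mod 337 for i = 0, 1, …:
  i=0: 174   i=1: 216   i=2: 303   i=3: 74
  i=4: 57   i=5: 94   i=6: 291   i=7: 1
Match at i=7, j=0: n = 7·19 + 0 = 133.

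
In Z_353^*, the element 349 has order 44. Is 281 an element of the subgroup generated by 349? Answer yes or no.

no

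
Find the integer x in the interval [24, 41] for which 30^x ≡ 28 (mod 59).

Compute 30^24 mod 59 = 27, then multiply by 30 repeatedly:
  30^24=27  30^25=43  30^26=51  30^27=55  30^28=57
  30^29=58  30^30=29  30^31=44  30^32=22  30^33=11
  30^34=35  30^35=47  30^36=53  30^37=56  30^38=28
Found 28 at exponent 38.

38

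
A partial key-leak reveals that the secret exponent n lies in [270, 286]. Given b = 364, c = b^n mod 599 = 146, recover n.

275

Compute 364^270 mod 599 = 134, then multiply by 364 repeatedly:
  364^270=134  364^271=257  364^272=104  364^273=119  364^274=188
  364^275=146
Found 146 at exponent 275.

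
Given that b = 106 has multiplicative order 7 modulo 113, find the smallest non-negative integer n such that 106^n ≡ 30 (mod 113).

5

Successive powers of 106 modulo 113:
  106^0=1  106^1=106  106^2=49  106^3=109  106^4=28  106^5=30
So 106^5 ≡ 30 (mod 113), giving n = 5.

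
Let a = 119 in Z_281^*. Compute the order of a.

70

The order of 119 must divide p − 1 = 280 = 2^3 · 5 · 7.
Divisors: 1, 2, 4, 5, 7, 8, 10, 14, 20, 28, 35, 40, 56, 70, 140, 280.
Check each in increasing order: 119^1 ≡ 119;  119^2 ≡ 111;  119^4 ≡ 238;  119^5 ≡ 222;  119^7 ≡ 195;  119^8 ≡ 163;  119^10 ≡ 109;  119^14 ≡ 90;  119^20 ≡ 79;  119^28 ≡ 232;  119^35 ≡ 280;  119^40 ≡ 59;  119^56 ≡ 153;  119^70 ≡ 1.
Smallest exponent giving 1 is 70.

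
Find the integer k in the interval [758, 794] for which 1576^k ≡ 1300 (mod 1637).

788

Compute 1576^758 mod 1637 = 1021, then multiply by 1576 repeatedly:
  1576^758=1021  1576^759=1562  1576^760=1301  1576^761=852  1576^762=412
  1576^763=1060  1576^764=820  1576^765=727  1576^766=1489  1576^767=843
  1576^768=961  1576^769=311  1576^770=673  1576^771=1509  1576^772=1260
  1576^773=79  1576^774=92  1576^775=936  1576^776=199  1576^777=957
  1576^778=555  1576^779=522  1576^780=898  1576^781=880  1576^782=341
  1576^783=480  1576^784=186  1576^785=113  1576^786=1292  1576^787=1401
  1576^788=1300
Found 1300 at exponent 788.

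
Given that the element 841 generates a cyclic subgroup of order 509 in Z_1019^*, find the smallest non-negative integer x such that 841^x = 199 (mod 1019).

352

Baby-step giant-step with m = ceil(sqrt(509)) = 23.
Baby table (841^j mod 1019 for j=0..22):
  0:1  1:841  2:95  3:413  4:873  5:513  6:396  7:842
  8:936  9:508  10:267  11:367  12:909  13:219  14:759  15:425
  16:775  17:634  18:257  19:109  20:978  21:165  22:181
Giant step factor: 841^(-23) ≡ 81 (mod 1019).
Scan 199·81^i mod 1019 for i = 0, 1, …:
  i=0: 199   i=1: 834   i=2: 300   i=3: 863
  i=4: 611   i=5: 579   i=6: 25   i=7: 1006
  i=8: 985   i=9: 303     …   i=14: 262
  i=15: 842
Match at i=15, j=7: x = 15·23 + 7 = 352.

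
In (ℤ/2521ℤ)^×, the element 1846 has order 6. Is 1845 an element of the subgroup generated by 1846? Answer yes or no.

yes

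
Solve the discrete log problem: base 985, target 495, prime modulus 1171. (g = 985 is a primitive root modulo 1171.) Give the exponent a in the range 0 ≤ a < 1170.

473

Baby-step giant-step with m = ceil(sqrt(1170)) = 35.
Baby table (985^j mod 1171 for j=0..34):
  0:1  1:985  2:637  3:960  4:603  5:258  6:23  7:406
  8:599  9:1002  10:988  11:79  12:529  13:1141  14:896  15:797
  16:475  17:646  18:457  19:481  20:701  21:766  22:386  23:806
  24:1143  25:524  26:900  27:53  28:681  29:973  30:527  31:342
  32:793  33:48  34:440
Giant step factor: 985^(-35) ≡ 1162 (mod 1171).
Scan 495·1162^i mod 1171 for i = 0, 1, …:
  i=0: 495   i=1: 229   i=2: 281   i=3: 984
  i=4: 512   i=5: 76   i=6: 487   i=7: 301
  i=8: 804   i=9: 961   i=10: 719   i=11: 555
  i=12: 860   i=13: 457
Match at i=13, j=18: a = 13·35 + 18 = 473.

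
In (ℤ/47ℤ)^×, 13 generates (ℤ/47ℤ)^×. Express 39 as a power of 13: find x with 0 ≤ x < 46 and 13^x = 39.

Baby-step giant-step with m = ceil(sqrt(46)) = 7.
Baby table (13^j mod 47 for j=0..6):
  0:1  1:13  2:28  3:35  4:32  5:40  6:3
Giant step factor: 13^(-7) ≡ 41 (mod 47).
Scan 39·41^i mod 47 for i = 0, 1, …:
  i=0: 39   i=1: 1
Match at i=1, j=0: x = 1·7 + 0 = 7.

7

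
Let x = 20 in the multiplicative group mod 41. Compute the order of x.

The order of 20 must divide p − 1 = 40 = 2^3 · 5.
Divisors: 1, 2, 4, 5, 8, 10, 20, 40.
Check each in increasing order: 20^1 ≡ 20;  20^2 ≡ 31;  20^4 ≡ 18;  20^5 ≡ 32;  20^8 ≡ 37;  20^10 ≡ 40;  20^20 ≡ 1.
Smallest exponent giving 1 is 20.

20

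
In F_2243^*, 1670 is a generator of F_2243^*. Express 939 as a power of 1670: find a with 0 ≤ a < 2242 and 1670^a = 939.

572

Baby-step giant-step with m = ceil(sqrt(2242)) = 48.
Baby table (1670^j mod 2243 for j=0..47):
  0:1  1:1670  2:851  3:1351  4:1955  5:1285  6:1642  7:1194
  8:2196  9:15  10:377  11:1550  12:78  13:166  14:1331  15:2200
  16:2209  17:1538  18:225  19:1169  20:820  21:1170  22:247  23:2021
  24:1598  25:1733  26:640  27:1132  28:1834  29:1085  30:1849  31:1462
  32:1156  33:1540  34:1322  35:628  36:1279  37:594  38:574  39:819
  40:1743  41:1639  42:670  43:1886  44:448  45:1241  46:2181  47:1881
Giant step factor: 1670^(-48) ≡ 1851 (mod 2243).
Scan 939·1851^i mod 2243 for i = 0, 1, …:
  i=0: 939   i=1: 2007   i=2: 549   i=3: 120
  i=4: 63   i=5: 2220   i=6: 44   i=7: 696
  i=8: 814   i=9: 1661   i=10: 1601   i=11: 448
Match at i=11, j=44: a = 11·48 + 44 = 572.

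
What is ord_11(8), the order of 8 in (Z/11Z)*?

The order of 8 must divide p − 1 = 10 = 2 · 5.
Divisors: 1, 2, 5, 10.
Check each in increasing order: 8^1 ≡ 8;  8^2 ≡ 9;  8^5 ≡ 10;  8^10 ≡ 1.
Smallest exponent giving 1 is 10.

10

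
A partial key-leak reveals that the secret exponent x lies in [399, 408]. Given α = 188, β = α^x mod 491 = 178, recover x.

Compute 188^399 mod 491 = 236, then multiply by 188 repeatedly:
  188^399=236  188^400=178
Found 178 at exponent 400.

400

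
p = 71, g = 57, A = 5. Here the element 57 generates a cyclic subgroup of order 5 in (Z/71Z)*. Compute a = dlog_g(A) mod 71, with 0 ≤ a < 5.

4

Successive powers of 57 modulo 71:
  57^0=1  57^1=57  57^2=54  57^3=25  57^4=5
So 57^4 ≡ 5 (mod 71), giving a = 4.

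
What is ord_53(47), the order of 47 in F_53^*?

13

The order of 47 must divide p − 1 = 52 = 2^2 · 13.
Divisors: 1, 2, 4, 13, 26, 52.
Check each in increasing order: 47^1 ≡ 47;  47^2 ≡ 36;  47^4 ≡ 24;  47^13 ≡ 1.
Smallest exponent giving 1 is 13.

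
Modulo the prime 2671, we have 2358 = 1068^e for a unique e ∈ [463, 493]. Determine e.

Compute 1068^463 mod 2671 = 1907, then multiply by 1068 repeatedly:
  1068^463=1907  1068^464=1374  1068^465=1053  1068^466=113  1068^467=489
  1068^468=1407  1068^469=1574  1068^470=973  1068^471=145  1068^472=2613
  1068^473=2160  1068^474=1807  1068^475=1414  1068^476=1037  1068^477=1722
  1068^478=1448  1068^479=2626  1068^480=18  1068^481=527  1068^482=1926
  1068^483=298  1068^484=415  1068^485=2505  1068^486=1669  1068^487=935
  1068^488=2297  1068^489=1218  1068^490=47  1068^491=2118  1068^492=2358
Found 2358 at exponent 492.

492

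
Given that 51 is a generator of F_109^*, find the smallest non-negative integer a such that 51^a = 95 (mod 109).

7

Successive powers of 51 modulo 109:
  51^0=1  51^1=51  51^2=94  51^3=107  51^4=7  51^5=30
  51^6=4  51^7=95
So 51^7 ≡ 95 (mod 109), giving a = 7.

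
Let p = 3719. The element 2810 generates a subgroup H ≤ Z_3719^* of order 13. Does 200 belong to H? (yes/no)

200 ∈ ⟨2810⟩ iff 200^13 ≡ 1 (mod 3719), since |⟨2810⟩| = 13.
200^13 mod 3719 = 1.
Since 1 = 1, 200 lies in the subgroup.

yes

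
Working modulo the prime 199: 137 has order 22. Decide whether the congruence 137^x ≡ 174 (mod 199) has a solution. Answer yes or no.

no

174 ∈ ⟨137⟩ iff 174^22 ≡ 1 (mod 199), since |⟨137⟩| = 22.
174^22 mod 199 = 92.
Since 92 ≠ 1, 174 does not lie in the subgroup.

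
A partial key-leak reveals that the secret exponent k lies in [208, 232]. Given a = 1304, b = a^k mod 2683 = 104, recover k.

Compute 1304^208 mod 2683 = 565, then multiply by 1304 repeatedly:
  1304^208=565  1304^209=1618  1304^210=1034  1304^211=1470  1304^212=1218
  1304^213=2619  1304^214=2400  1304^215=1222  1304^216=2469  1304^217=2659
  1304^218=900  1304^219=1129  1304^220=1932  1304^221=2674  1304^222=1679
  1304^223=88  1304^224=2066  1304^225=332  1304^226=965  1304^227=33
  1304^228=104
Found 104 at exponent 228.

228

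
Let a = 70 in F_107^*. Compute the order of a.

The order of 70 must divide p − 1 = 106 = 2 · 53.
Divisors: 1, 2, 53, 106.
Check each in increasing order: 70^1 ≡ 70;  70^2 ≡ 85;  70^53 ≡ 106;  70^106 ≡ 1.
Smallest exponent giving 1 is 106.

106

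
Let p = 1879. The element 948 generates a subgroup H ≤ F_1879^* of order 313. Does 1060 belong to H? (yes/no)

1060 ∈ ⟨948⟩ iff 1060^313 ≡ 1 (mod 1879), since |⟨948⟩| = 313.
1060^313 mod 1879 = 1.
Since 1 = 1, 1060 lies in the subgroup.

yes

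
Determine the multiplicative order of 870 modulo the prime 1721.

The order of 870 must divide p − 1 = 1720 = 2^3 · 5 · 43.
Divisors: 1, 2, 4, 5, 8, 10, 20, 40, 43, 86, 172, 215, 344, 430, 860, 1720.
Check each in increasing order: 870^1 ≡ 870;  870^2 ≡ 1381;  870^4 ≡ 293;  870^5 ≡ 202;  870^8 ≡ 1520;  870^10 ≡ 1221;  870^20 ≡ 455;  870^40 ≡ 505;  870^43 ≡ 358;  870^86 ≡ 810;  870^172 ≡ 399;  870^215 ≡ 1720;  870^344 ≡ 869;  870^430 ≡ 1.
Smallest exponent giving 1 is 430.

430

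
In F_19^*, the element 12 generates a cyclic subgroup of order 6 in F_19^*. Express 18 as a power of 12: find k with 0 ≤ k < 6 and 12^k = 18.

Successive powers of 12 modulo 19:
  12^0=1  12^1=12  12^2=11  12^3=18
So 12^3 ≡ 18 (mod 19), giving k = 3.

3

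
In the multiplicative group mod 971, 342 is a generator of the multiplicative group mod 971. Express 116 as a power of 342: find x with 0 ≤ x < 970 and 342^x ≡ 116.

Baby-step giant-step with m = ceil(sqrt(970)) = 32.
Baby table (342^j mod 971 for j=0..31):
  0:1  1:342  2:444  3:372  4:23  5:98  6:502  7:788
  8:529  9:312  10:865  11:646  12:515  13:379  14:475  15:293
  16:193  17:949  18:244  19:913  20:555  21:465  22:757  23:608
  24:142  25:14  26:904  27:390  28:353  29:322  30:401  31:231
Giant step factor: 342^(-32) ≡ 675 (mod 971).
Scan 116·675^i mod 971 for i = 0, 1, …:
  i=0: 116   i=1: 620   i=2: 970   i=3: 296
  i=4: 745   i=5: 868   i=6: 387   i=7: 26
  i=8: 72   i=9: 50     …   i=16: 413
  i=17: 98
Match at i=17, j=5: x = 17·32 + 5 = 549.

549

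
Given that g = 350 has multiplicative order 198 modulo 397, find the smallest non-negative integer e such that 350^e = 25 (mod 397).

Baby-step giant-step with m = ceil(sqrt(198)) = 15.
Baby table (350^j mod 397 for j=0..14):
  0:1  1:350  2:224  3:191  4:154  5:305  6:354  7:36
  8:293  9:124  10:127  11:383  12:261  13:40  14:105
Giant step factor: 350^(-15) ≡ 65 (mod 397).
Scan 25·65^i mod 397 for i = 0, 1, …:
  i=0: 25   i=1: 37   i=2: 23   i=3: 304
  i=4: 307   i=5: 105
Match at i=5, j=14: e = 5·15 + 14 = 89.

89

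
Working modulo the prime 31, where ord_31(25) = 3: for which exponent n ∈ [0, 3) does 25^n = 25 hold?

Successive powers of 25 modulo 31:
  25^0=1  25^1=25
So 25^1 ≡ 25 (mod 31), giving n = 1.

1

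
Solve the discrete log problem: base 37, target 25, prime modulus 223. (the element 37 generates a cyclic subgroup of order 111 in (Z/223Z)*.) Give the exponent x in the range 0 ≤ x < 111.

26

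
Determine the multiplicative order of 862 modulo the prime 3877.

The order of 862 must divide p − 1 = 3876 = 2^2 · 3 · 17 · 19.
Divisors: 1, 2, 3, 4, 6, 12, 17, 19, 34, 38, 51, 57, 68, 76, 102, 114, 204, 228, 323, 646, 969, 1292, 1938, 3876.
Check each in increasing order: 862^1 ≡ 862;  862^2 ≡ 2537;  862^3 ≡ 266;  862^4 ≡ 549;  862^6 ≡ 970;  862^12 ≡ 2666;  862^17 ≡ 3045;  862^19 ≡ 2181;  862^34 ≡ 2118;  862^38 ≡ 3559;  862^51 ≡ 1859;  862^57 ≡ 425;  862^68 ≡ 235;  862^76 ≡ 322;  862^102 ≡ 1474;  862^114 ≡ 2283;  862^204 ≡ 1556;  862^228 ≡ 1401;  862^323 ≡ 3653;  862^646 ≡ 3652;  862^969 ≡ 3876;  862^1292 ≡ 224;  862^1938 ≡ 1.
Smallest exponent giving 1 is 1938.

1938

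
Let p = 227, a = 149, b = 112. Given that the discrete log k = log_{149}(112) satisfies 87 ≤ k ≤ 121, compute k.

104

Compute 149^87 mod 227 = 93, then multiply by 149 repeatedly:
  149^87=93  149^88=10  149^89=128  149^90=4  149^91=142
  149^92=47  149^93=193  149^94=155  149^95=168  149^96=62
  149^97=158  149^98=161  149^99=154  149^100=19  149^101=107
  149^102=53  149^103=179  149^104=112
Found 112 at exponent 104.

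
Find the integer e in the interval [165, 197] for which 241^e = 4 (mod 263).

188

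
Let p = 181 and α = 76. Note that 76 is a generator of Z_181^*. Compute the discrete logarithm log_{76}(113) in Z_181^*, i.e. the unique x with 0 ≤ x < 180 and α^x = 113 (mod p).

111

Baby-step giant-step with m = ceil(sqrt(180)) = 14.
Baby table (76^j mod 181 for j=0..13):
  0:1  1:76  2:165  3:51  4:75  5:89  6:67  7:24
  8:14  9:159  10:138  11:171  12:145  13:160
Giant step factor: 76^(-14) ≡ 11 (mod 181).
Scan 113·11^i mod 181 for i = 0, 1, …:
  i=0: 113   i=1: 157   i=2: 98   i=3: 173
  i=4: 93   i=5: 118   i=6: 31   i=7: 160
Match at i=7, j=13: x = 7·14 + 13 = 111.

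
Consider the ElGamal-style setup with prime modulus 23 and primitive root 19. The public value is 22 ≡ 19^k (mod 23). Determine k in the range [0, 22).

11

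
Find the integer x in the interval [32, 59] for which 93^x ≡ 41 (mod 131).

Compute 93^32 mod 131 = 121, then multiply by 93 repeatedly:
  93^32=121  93^33=118  93^34=101  93^35=92  93^36=41
Found 41 at exponent 36.

36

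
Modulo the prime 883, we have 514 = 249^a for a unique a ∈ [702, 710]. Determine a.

710

Compute 249^702 mod 883 = 373, then multiply by 249 repeatedly:
  249^702=373  249^703=162  249^704=603  249^705=37  249^706=383
  249^707=3  249^708=747  249^709=573  249^710=514
Found 514 at exponent 710.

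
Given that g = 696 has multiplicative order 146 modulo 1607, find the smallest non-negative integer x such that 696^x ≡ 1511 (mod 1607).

Successive powers of 696 modulo 1607:
  696^0=1  696^1=696  696^2=709  696^3=115  696^4=1297  696^5=1185
  696^6=369  696^7=1311  696^8=1287  696^9=653  696^10=1314  696^11=161
  696^12=1173  696^13=52  696^14=838  696^15=1514  696^16=1159  696^17=1557
  696^18=554  696^19=1511
So 696^19 ≡ 1511 (mod 1607), giving x = 19.

19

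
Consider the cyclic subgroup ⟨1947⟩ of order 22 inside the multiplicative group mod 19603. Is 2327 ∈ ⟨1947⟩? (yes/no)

no

⟨1947⟩ has order 22; its elements mod 19603 are {1, 483, 543, 804, 1341, 1947, 2852, 3728, 5195, 5306, 7430, 12173, 14297, 14408, 15875, 16751, 17656, 18262, 18799, 19060, 19120, 19602}.
2327 is not in this set.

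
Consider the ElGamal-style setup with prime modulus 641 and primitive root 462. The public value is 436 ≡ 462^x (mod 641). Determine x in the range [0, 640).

Baby-step giant-step with m = ceil(sqrt(640)) = 26.
Baby table (462^j mod 641 for j=0..25):
  0:1  1:462  2:632  3:329  4:81  5:244  6:553  7:368
  8:151  9:534  10:564  11:322  12:52  13:307  14:173  15:442
  16:366  17:509  18:552  19:547  20:160  21:205  22:483  23:78
  24:140  25:580
Giant step factor: 462^(-26) ≡ 204 (mod 641).
Scan 436·204^i mod 641 for i = 0, 1, …:
  i=0: 436   i=1: 486   i=2: 430   i=3: 544
  i=4: 83   i=5: 266   i=6: 420   i=7: 427
  i=8: 573   i=9: 230   i=10: 127   i=11: 268
  i=12: 187   i=13: 329
Match at i=13, j=3: x = 13·26 + 3 = 341.

341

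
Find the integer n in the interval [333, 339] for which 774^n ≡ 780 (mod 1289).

Compute 774^333 mod 1289 = 11, then multiply by 774 repeatedly:
  774^333=11  774^334=780
Found 780 at exponent 334.

334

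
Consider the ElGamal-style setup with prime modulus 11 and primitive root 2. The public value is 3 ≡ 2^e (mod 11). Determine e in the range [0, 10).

8

Successive powers of 2 modulo 11:
  2^0=1  2^1=2  2^2=4  2^3=8  2^4=5  2^5=10
  2^6=9  2^7=7  2^8=3
So 2^8 ≡ 3 (mod 11), giving e = 8.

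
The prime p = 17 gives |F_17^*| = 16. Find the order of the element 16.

The order of 16 must divide p − 1 = 16 = 2^4.
Divisors: 1, 2, 4, 8, 16.
Check each in increasing order: 16^1 ≡ 16;  16^2 ≡ 1.
Smallest exponent giving 1 is 2.

2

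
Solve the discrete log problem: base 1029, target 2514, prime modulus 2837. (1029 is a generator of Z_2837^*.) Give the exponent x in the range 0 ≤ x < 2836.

2128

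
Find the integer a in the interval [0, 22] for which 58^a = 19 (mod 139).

5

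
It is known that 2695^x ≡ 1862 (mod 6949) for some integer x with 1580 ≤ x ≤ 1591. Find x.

1590

Compute 2695^1580 mod 6949 = 1348, then multiply by 2695 repeatedly:
  2695^1580=1348  2695^1581=5482  2695^1582=416  2695^1583=2331  2695^1584=149
  2695^1585=5462  2695^1586=2108  2695^1587=3727  2695^1588=2960  2695^1589=6697
  2695^1590=1862
Found 1862 at exponent 1590.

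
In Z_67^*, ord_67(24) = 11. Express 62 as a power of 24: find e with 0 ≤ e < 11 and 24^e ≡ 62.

Successive powers of 24 modulo 67:
  24^0=1  24^1=24  24^2=40  24^3=22  24^4=59  24^5=9
  24^6=15  24^7=25  24^8=64  24^9=62
So 24^9 ≡ 62 (mod 67), giving e = 9.

9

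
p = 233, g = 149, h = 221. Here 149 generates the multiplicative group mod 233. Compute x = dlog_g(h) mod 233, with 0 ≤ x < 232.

Baby-step giant-step with m = ceil(sqrt(232)) = 16.
Baby table (149^j mod 233 for j=0..15):
  0:1  1:149  2:66  3:48  4:162  5:139  6:207  7:87
  8:148  9:150  10:215  11:114  12:210  13:68  14:113  15:61
Giant step factor: 149^(-16) ≡ 117 (mod 233).
Scan 221·117^i mod 233 for i = 0, 1, …:
  i=0: 221   i=1: 227   i=2: 230   i=3: 115
  i=4: 174   i=5: 87
Match at i=5, j=7: x = 5·16 + 7 = 87.

87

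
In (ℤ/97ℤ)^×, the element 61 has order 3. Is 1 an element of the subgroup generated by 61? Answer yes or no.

yes

1 ∈ ⟨61⟩ iff 1^3 ≡ 1 (mod 97), since |⟨61⟩| = 3.
1^3 mod 97 = 1.
Since 1 = 1, 1 lies in the subgroup.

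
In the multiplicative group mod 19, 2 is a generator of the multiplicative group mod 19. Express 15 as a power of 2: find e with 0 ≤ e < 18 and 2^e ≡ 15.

Successive powers of 2 modulo 19:
  2^0=1  2^1=2  2^2=4  2^3=8  2^4=16  2^5=13
  2^6=7  2^7=14  2^8=9  2^9=18  2^10=17  2^11=15
So 2^11 ≡ 15 (mod 19), giving e = 11.

11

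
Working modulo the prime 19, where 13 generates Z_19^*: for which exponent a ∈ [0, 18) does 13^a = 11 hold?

6

Successive powers of 13 modulo 19:
  13^0=1  13^1=13  13^2=17  13^3=12  13^4=4  13^5=14
  13^6=11
So 13^6 ≡ 11 (mod 19), giving a = 6.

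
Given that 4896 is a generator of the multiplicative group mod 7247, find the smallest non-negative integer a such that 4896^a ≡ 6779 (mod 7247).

2894

Baby-step giant-step with m = ceil(sqrt(7246)) = 86.
Baby table (4896^j mod 7247 for j=0..85):
  0:1  1:4896  2:4987  3:1209  4:5712  5:7026  6:5034  7:6664
  8:950  9:5873  10:5359  11:3524  12:5644  13:213  14:6527  15:4169
  16:3872  17:6407  18:3656  19:6933  20:6267  21:6681  22:4465  23:3688
  24:4171  25:6417  26:1887  27:6074  28:3863  29:5825  30:2255  31:3299
  32:5588  33:1423  34:2641  35:1688  36:2868  37:4289  38:4385  39:3346
  40:3796  41:3908  42:1488  43:2013  44:6975  45:1736  46:5972  47:4514
  48:4441  49:2136  50:435  51:6389  52:2492  53:4131  54:6246  55:5323
  56:1196  57:40  58:171  59:3811  60:4878  61:3823  62:5654  63:5691
  64:5668  65:1765  66:3016  67:4197  68:3267  69:1103  70:1273  71:188
  72:79  73:2693  74:2635  75:1300  76:1934  77:4282  78:6348  79:4672
  80:2580  81:159  82:3035  83:3010  84:3809  85:2333
Giant step factor: 4896^(-86) ≡ 324 (mod 7247).
Scan 6779·324^i mod 7247 for i = 0, 1, …:
  i=0: 6779   i=1: 555   i=2: 5892   i=3: 3047
  i=4: 1636   i=5: 1033   i=6: 1330   i=7: 3347
  i=8: 4625   i=9: 5618     …   i=32: 6356
  i=33: 1196
Match at i=33, j=56: a = 33·86 + 56 = 2894.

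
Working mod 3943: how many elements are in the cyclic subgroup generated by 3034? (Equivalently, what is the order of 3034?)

The order of 3034 must divide p − 1 = 3942 = 2 · 3^3 · 73.
Divisors: 1, 2, 3, 6, 9, 18, 27, 54, 73, 146, 219, 438, 657, 1314, 1971, 3942.
Check each in increasing order: 3034^1 ≡ 3034;  3034^2 ≡ 2194;  3034^3 ≡ 812;  3034^6 ≡ 863;  3034^9 ≡ 2845;  3034^18 ≡ 2989;  3034^27 ≡ 2597;  3034^54 ≡ 1879;  3034^73 ≡ 1687;  3034^146 ≡ 3066;  3034^219 ≡ 3069;  3034^438 ≡ 2877;  3034^657 ≡ 1136;  3034^1314 ≡ 1135;  3034^1971 ≡ 3942;  3034^3942 ≡ 1.
Smallest exponent giving 1 is 3942.

3942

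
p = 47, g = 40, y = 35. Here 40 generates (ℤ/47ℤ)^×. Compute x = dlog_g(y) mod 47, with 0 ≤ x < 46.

Successive powers of 40 modulo 47:
  40^0=1  40^1=40  40^2=2  40^3=33  40^4=4  40^5=19
  40^6=8  40^7=38  40^8=16  40^9=29  40^10=32  40^11=11
  40^12=17  40^13=22  40^14=34  40^15=44  40^16=21  40^17=41
  40^18=42  40^19=35
So 40^19 ≡ 35 (mod 47), giving x = 19.

19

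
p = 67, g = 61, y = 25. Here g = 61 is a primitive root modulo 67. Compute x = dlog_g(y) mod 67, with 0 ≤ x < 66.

Baby-step giant-step with m = ceil(sqrt(66)) = 9.
Baby table (61^j mod 67 for j=0..8):
  0:1  1:61  2:36  3:52  4:23  5:63  6:24  7:57
  8:60
Giant step factor: 61^(-9) ≡ 8 (mod 67).
Scan 25·8^i mod 67 for i = 0, 1, …:
  i=0: 25   i=1: 66   i=2: 59   i=3: 3
  i=4: 24
Match at i=4, j=6: x = 4·9 + 6 = 42.

42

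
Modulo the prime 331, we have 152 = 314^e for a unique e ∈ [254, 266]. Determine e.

Compute 314^254 mod 331 = 141, then multiply by 314 repeatedly:
  314^254=141  314^255=251  314^256=36  314^257=50  314^258=143
  314^259=217  314^260=283  314^261=154  314^262=30  314^263=152
Found 152 at exponent 263.

263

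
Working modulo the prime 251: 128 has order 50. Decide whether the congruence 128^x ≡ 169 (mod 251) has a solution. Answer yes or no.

no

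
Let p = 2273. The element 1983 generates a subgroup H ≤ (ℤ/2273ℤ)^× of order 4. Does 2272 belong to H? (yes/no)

yes

⟨1983⟩ has order 4; its elements mod 2273 are {1, 290, 1983, 2272}.
2272 is in this set.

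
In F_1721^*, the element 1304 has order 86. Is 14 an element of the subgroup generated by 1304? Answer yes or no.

no

14 ∈ ⟨1304⟩ iff 14^86 ≡ 1 (mod 1721), since |⟨1304⟩| = 86.
14^86 mod 1721 = 676.
Since 676 ≠ 1, 14 does not lie in the subgroup.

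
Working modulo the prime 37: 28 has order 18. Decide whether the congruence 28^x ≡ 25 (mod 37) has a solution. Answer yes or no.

⟨28⟩ has order 18; its elements mod 37 are {1, 3, 4, 7, 9, 10, 11, 12, 16, 21, 25, 26, 27, 28, 30, 33, 34, 36}.
25 is in this set.

yes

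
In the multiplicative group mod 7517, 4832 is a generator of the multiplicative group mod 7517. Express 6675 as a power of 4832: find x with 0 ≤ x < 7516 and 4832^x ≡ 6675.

5802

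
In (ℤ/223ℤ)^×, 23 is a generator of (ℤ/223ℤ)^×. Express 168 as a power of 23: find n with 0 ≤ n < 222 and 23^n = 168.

Baby-step giant-step with m = ceil(sqrt(222)) = 15.
Baby table (23^j mod 223 for j=0..14):
  0:1  1:23  2:83  3:125  4:199  5:117  6:15  7:122
  8:130  9:91  10:86  11:194  12:2  13:46  14:166
Giant step factor: 23^(-15) ≡ 190 (mod 223).
Scan 168·190^i mod 223 for i = 0, 1, …:
  i=0: 168   i=1: 31   i=2: 92   i=3: 86
Match at i=3, j=10: n = 3·15 + 10 = 55.

55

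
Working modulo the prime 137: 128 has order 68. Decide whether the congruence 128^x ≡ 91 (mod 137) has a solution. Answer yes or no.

no

91 ∈ ⟨128⟩ iff 91^68 ≡ 1 (mod 137), since |⟨128⟩| = 68.
91^68 mod 137 = 136.
Since 136 ≠ 1, 91 does not lie in the subgroup.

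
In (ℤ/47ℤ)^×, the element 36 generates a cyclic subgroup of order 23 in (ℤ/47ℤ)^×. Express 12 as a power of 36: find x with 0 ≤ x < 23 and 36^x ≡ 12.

Successive powers of 36 modulo 47:
  36^0=1  36^1=36  36^2=27  36^3=32  36^4=24  36^5=18
  36^6=37  36^7=16  36^8=12
So 36^8 ≡ 12 (mod 47), giving x = 8.

8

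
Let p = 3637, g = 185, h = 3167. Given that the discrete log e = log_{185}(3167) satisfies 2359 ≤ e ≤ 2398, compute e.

Compute 185^2359 mod 3637 = 1005, then multiply by 185 repeatedly:
  185^2359=1005  185^2360=438  185^2361=1016  185^2362=2473  185^2363=2880
  185^2364=1798  185^2365=1663  185^2366=2147  185^2367=762  185^2368=2764
  185^2369=2160  185^2370=3167
Found 3167 at exponent 2370.

2370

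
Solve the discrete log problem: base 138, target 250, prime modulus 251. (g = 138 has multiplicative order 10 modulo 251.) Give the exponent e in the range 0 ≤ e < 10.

5

Successive powers of 138 modulo 251:
  138^0=1  138^1=138  138^2=219  138^3=102  138^4=20  138^5=250
So 138^5 ≡ 250 (mod 251), giving e = 5.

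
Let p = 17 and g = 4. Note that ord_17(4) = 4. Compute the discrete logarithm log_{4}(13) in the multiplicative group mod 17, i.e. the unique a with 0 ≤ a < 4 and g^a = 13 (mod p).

3

Successive powers of 4 modulo 17:
  4^0=1  4^1=4  4^2=16  4^3=13
So 4^3 ≡ 13 (mod 17), giving a = 3.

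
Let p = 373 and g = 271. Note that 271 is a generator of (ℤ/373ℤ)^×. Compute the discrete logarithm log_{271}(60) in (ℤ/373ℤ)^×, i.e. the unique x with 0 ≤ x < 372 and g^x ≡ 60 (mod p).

287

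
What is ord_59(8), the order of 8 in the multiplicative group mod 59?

The order of 8 must divide p − 1 = 58 = 2 · 29.
Divisors: 1, 2, 29, 58.
Check each in increasing order: 8^1 ≡ 8;  8^2 ≡ 5;  8^29 ≡ 58;  8^58 ≡ 1.
Smallest exponent giving 1 is 58.

58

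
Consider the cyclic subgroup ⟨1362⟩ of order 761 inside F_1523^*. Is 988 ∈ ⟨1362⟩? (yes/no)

988 ∈ ⟨1362⟩ iff 988^761 ≡ 1 (mod 1523), since |⟨1362⟩| = 761.
988^761 mod 1523 = 1522.
Since 1522 ≠ 1, 988 does not lie in the subgroup.

no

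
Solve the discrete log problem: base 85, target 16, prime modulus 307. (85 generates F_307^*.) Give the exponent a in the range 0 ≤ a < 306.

66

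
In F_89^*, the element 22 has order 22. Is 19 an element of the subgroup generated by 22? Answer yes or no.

no

19 ∈ ⟨22⟩ iff 19^22 ≡ 1 (mod 89), since |⟨22⟩| = 22.
19^22 mod 89 = 55.
Since 55 ≠ 1, 19 does not lie in the subgroup.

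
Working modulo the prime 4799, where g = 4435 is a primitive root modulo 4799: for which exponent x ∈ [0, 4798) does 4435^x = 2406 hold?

353

Baby-step giant-step with m = ceil(sqrt(4798)) = 70.
Baby table (4435^j mod 4799 for j=0..69):
  0:1  1:4435  2:2923  3:1406  4:1709  5:1794  6:4447  7:3354
  8:2889  9:4184  10:3106  11:1980  12:3929  13:4745  14:460  15:525
  16:860  17:3694  18:3903  19:4611  20:1246  21:2361  22:4416  23:241
  24:3457  25:3789  26:2916  27:3954  28:444  29:1550  30:2082  31:394
  32:554  33:4701  34:2079  35:1486  36:1383  37:483  38:1751  39:903
  40:2439  41:19  42:2682  43:2748  44:2719  45:3677  46:493  47:2910
  48:1339  49:2102  50:2712  51:1426  52:4027  53:2666  54:3773  55:3941
  56:377  57:1943  58:3000  59:2172  60:1227  61:4478  62:1668  63:2321
  64:4579  65:3296  66:6  67:2615  68:3141  69:3637
Giant step factor: 4435^(-70) ≡ 1646 (mod 4799).
Scan 2406·1646^i mod 4799 for i = 0, 1, …:
  i=0: 2406   i=1: 1101   i=2: 3023   i=3: 4094
  i=4: 928   i=5: 1406
Match at i=5, j=3: x = 5·70 + 3 = 353.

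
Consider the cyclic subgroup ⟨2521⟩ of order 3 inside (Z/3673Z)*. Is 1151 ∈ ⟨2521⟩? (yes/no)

yes

⟨2521⟩ has order 3; its elements mod 3673 are {1, 1151, 2521}.
1151 is in this set.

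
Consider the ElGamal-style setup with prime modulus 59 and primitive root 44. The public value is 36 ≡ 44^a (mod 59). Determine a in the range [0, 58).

36

Baby-step giant-step with m = ceil(sqrt(58)) = 8.
Baby table (44^j mod 59 for j=0..7):
  0:1  1:44  2:48  3:47  4:3  5:14  6:26  7:23
Giant step factor: 44^(-8) ≡ 46 (mod 59).
Scan 36·46^i mod 59 for i = 0, 1, …:
  i=0: 36   i=1: 4   i=2: 7   i=3: 27
  i=4: 3
Match at i=4, j=4: a = 4·8 + 4 = 36.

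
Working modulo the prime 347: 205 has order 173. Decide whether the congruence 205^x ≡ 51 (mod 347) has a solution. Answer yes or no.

no

51 ∈ ⟨205⟩ iff 51^173 ≡ 1 (mod 347), since |⟨205⟩| = 173.
51^173 mod 347 = 346.
Since 346 ≠ 1, 51 does not lie in the subgroup.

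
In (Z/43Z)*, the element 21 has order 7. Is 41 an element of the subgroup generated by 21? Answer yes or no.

41 ∈ ⟨21⟩ iff 41^7 ≡ 1 (mod 43), since |⟨21⟩| = 7.
41^7 mod 43 = 1.
Since 1 = 1, 41 lies in the subgroup.

yes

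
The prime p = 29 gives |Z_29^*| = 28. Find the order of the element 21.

28

The order of 21 must divide p − 1 = 28 = 2^2 · 7.
Divisors: 1, 2, 4, 7, 14, 28.
Check each in increasing order: 21^1 ≡ 21;  21^2 ≡ 6;  21^4 ≡ 7;  21^7 ≡ 12;  21^14 ≡ 28;  21^28 ≡ 1.
Smallest exponent giving 1 is 28.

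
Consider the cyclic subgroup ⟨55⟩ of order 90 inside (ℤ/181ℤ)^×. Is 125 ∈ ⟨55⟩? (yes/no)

yes

125 ∈ ⟨55⟩ iff 125^90 ≡ 1 (mod 181), since |⟨55⟩| = 90.
125^90 mod 181 = 1.
Since 1 = 1, 125 lies in the subgroup.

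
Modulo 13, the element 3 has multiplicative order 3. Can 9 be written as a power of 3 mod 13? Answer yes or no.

yes

⟨3⟩ has order 3; its elements mod 13 are {1, 3, 9}.
9 is in this set.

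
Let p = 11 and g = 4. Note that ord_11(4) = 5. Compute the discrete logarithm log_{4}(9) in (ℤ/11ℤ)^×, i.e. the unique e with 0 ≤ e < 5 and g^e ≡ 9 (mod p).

3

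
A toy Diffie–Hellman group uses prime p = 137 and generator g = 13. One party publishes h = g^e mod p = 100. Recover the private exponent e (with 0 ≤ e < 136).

34

Baby-step giant-step with m = ceil(sqrt(136)) = 12.
Baby table (13^j mod 137 for j=0..11):
  0:1  1:13  2:32  3:5  4:65  5:23  6:25  7:51
  8:115  9:125  10:118  11:27
Giant step factor: 13^(-12) ≡ 121 (mod 137).
Scan 100·121^i mod 137 for i = 0, 1, …:
  i=0: 100   i=1: 44   i=2: 118
Match at i=2, j=10: e = 2·12 + 10 = 34.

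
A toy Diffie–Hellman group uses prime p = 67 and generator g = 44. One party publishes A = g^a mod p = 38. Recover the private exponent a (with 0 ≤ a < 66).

11

Successive powers of 44 modulo 67:
  44^0=1  44^1=44  44^2=60  44^3=27  44^4=49  44^5=12
  44^6=59  44^7=50  44^8=56  44^9=52  44^10=10  44^11=38
So 44^11 ≡ 38 (mod 67), giving a = 11.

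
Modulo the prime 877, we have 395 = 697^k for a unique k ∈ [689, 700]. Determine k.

697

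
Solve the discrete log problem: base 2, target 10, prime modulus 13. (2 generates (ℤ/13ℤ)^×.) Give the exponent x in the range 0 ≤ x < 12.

Successive powers of 2 modulo 13:
  2^0=1  2^1=2  2^2=4  2^3=8  2^4=3  2^5=6
  2^6=12  2^7=11  2^8=9  2^9=5  2^10=10
So 2^10 ≡ 10 (mod 13), giving x = 10.

10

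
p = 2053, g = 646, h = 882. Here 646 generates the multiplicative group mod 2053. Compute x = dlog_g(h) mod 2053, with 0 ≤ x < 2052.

1023

Baby-step giant-step with m = ceil(sqrt(2052)) = 46.
Baby table (646^j mod 2053 for j=0..45):
  0:1  1:646  2:557  3:547  4:246  5:835  6:1524  7:1117
  8:979  9:110  10:1258  11:1733  12:633  13:371  14:1518  15:1347
  16:1743  17:934  18:1835  19:829  20:1754  21:1881  22:1803  23:687
  24:354  25:801  26:90  27:656  28:858  29:2011  30:1610  31:1242
  32:1662  33:1986  34:1884  35:1688  36:305  37:1995  38:1539  39:542
  40:1122  41:103  42:842  43:1940  44:910  45:702
Giant step factor: 646^(-46) ≡ 353 (mod 2053).
Scan 882·353^i mod 2053 for i = 0, 1, …:
  i=0: 882   i=1: 1343   i=2: 1889   i=3: 1645
  i=4: 1739   i=5: 20   i=6: 901   i=7: 1891
  i=8: 298   i=9: 491     …   i=21: 918
  i=22: 1733
Match at i=22, j=11: x = 22·46 + 11 = 1023.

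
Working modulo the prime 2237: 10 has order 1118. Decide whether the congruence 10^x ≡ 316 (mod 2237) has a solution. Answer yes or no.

316 ∈ ⟨10⟩ iff 316^1118 ≡ 1 (mod 2237), since |⟨10⟩| = 1118.
316^1118 mod 2237 = 1.
Since 1 = 1, 316 lies in the subgroup.

yes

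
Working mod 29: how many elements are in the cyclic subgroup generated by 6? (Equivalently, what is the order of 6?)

14

The order of 6 must divide p − 1 = 28 = 2^2 · 7.
Divisors: 1, 2, 4, 7, 14, 28.
Check each in increasing order: 6^1 ≡ 6;  6^2 ≡ 7;  6^4 ≡ 20;  6^7 ≡ 28;  6^14 ≡ 1.
Smallest exponent giving 1 is 14.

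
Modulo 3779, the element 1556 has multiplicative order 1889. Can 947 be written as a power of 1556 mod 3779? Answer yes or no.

947 ∈ ⟨1556⟩ iff 947^1889 ≡ 1 (mod 3779), since |⟨1556⟩| = 1889.
947^1889 mod 3779 = 1.
Since 1 = 1, 947 lies in the subgroup.

yes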